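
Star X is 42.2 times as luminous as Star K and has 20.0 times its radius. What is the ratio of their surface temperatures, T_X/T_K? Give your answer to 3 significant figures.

0.570

L ∝ R²T⁴ gives T ∝ (L/R²)^(1/4), so
T_X/T_K = (42.2 / 20.0²)^(1/4) = (0.1055)^(1/4) = 0.5699.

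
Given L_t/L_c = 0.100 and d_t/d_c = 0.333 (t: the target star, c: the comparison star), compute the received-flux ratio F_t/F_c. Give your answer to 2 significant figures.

0.90

F = L/(4πd²), so F_t/F_c = (L_t/L_c) / (d_t/d_c)²
= 0.100 / (0.333)² = 0.100 / 0.1109 = 0.9018.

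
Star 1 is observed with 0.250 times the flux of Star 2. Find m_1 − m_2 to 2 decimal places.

1.51

m_1 − m_2 = −2.5 log₁₀(F_1/F_2) = −2.5 log₁₀(0.250) = −2.5 × (-0.602) = 1.505.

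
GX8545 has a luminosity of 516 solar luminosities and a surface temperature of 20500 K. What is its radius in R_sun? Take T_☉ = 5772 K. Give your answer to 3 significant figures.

1.80 R_sun

R/R_☉ = √(L/L_☉) / (T/T_☉)² = √(516) / (3.552)²
       = 22.72 / 12.61 = 1.801.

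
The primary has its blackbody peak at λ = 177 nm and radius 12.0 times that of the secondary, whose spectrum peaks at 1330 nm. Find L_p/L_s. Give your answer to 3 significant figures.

4.59×10^5

Wien's law gives T ∝ 1/λ_max, so T_p/T_s = λ_s/λ_p = 1330/177 = 7.514.
Then L ∝ R²T⁴ gives L_p/L_s = (12.0)² × (7.514)⁴ = 144.0 × 3188 = 4.591×10^5.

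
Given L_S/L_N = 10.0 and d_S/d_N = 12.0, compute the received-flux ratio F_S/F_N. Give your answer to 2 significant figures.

0.069

F = L/(4πd²), so F_S/F_N = (L_S/L_N) / (d_S/d_N)²
= 10.0 / (12.0)² = 10.0 / 144.0 = 0.06944.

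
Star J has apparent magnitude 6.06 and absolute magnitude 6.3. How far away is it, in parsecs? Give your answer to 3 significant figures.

m − M = 5 log₁₀(d/10 pc)
6.06 − (6.3) = -0.24 = 5 log₁₀(d/10)
d = 10 × 10^(-0.24/5) = 10 × 10^-0.048 = 8.954 pc.

8.95 pc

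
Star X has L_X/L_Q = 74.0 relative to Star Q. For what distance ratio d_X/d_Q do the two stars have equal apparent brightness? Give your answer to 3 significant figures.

Equal flux requires L_X/d_X² = L_Q/d_Q², so d_X/d_Q = √(L_X/L_Q)
= √(74.0) = 8.602.

8.60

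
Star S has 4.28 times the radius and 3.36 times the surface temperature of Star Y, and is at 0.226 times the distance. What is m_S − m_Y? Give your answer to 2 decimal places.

L_S/L_Y = (4.28)²(3.36)⁴ = 2335.
F_S/F_Y = (L_S/L_Y)/(d_S/d_Y)² = 2335/0.05108 = 4.571×10^4.
m_S − m_Y = −2.5 log₁₀(4.571×10^4) = -11.65.

-11.65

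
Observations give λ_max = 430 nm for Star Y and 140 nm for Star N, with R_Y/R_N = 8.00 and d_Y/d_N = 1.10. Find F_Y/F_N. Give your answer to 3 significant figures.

0.594

Wien's law: T_Y/T_N = λ_N/λ_Y = 140/430 = 0.3256.
L_Y/L_N = (R_Y/R_N)²(T_Y/T_N)⁴ = (8.00)²(0.3256)⁴ = 0.7191.
F_Y/F_N = (L_Y/L_N)/(d_Y/d_N)² = 0.7191/(1.10)² = 0.5943.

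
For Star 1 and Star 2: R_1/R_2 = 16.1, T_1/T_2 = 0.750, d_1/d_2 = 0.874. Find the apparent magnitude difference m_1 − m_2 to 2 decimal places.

L_1/L_2 = (16.1)²(0.750)⁴ = 82.02.
F_1/F_2 = (L_1/L_2)/(d_1/d_2)² = 82.02/0.7639 = 107.4.
m_1 − m_2 = −2.5 log₁₀(107.4) = -5.08.

-5.08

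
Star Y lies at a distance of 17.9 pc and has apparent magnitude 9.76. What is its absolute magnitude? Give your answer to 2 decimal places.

M = m − 5 log₁₀(d/10 pc) = 9.76 − 5 log₁₀(17.9/10)
  = 9.76 − 5 × 0.253 = 9.76 − 1.26 = 8.50.

8.50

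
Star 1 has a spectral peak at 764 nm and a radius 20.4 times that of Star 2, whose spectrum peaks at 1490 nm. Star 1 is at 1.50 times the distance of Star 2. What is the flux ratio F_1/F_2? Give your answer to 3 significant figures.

Wien's law: T_1/T_2 = λ_2/λ_1 = 1490/764 = 1.950.
L_1/L_2 = (R_1/R_2)²(T_1/T_2)⁴ = (20.4)²(1.950)⁴ = 6020.
F_1/F_2 = (L_1/L_2)/(d_1/d_2)² = 6020/(1.50)² = 2676.

2.68×10^3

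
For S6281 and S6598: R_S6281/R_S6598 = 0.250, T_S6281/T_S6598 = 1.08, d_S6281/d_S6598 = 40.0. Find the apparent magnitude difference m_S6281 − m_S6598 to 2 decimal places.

10.69

L_S6281/L_S6598 = (0.250)²(1.08)⁴ = 0.08503.
F_S6281/F_S6598 = (L_S6281/L_S6598)/(d_S6281/d_S6598)² = 0.08503/1600 = 5.314×10^-5.
m_S6281 − m_S6598 = −2.5 log₁₀(5.314×10^-5) = 10.69.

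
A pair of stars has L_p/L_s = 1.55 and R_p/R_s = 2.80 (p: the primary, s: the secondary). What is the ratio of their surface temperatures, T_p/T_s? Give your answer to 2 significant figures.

L ∝ R²T⁴ gives T ∝ (L/R²)^(1/4), so
T_p/T_s = (1.55 / 2.80²)^(1/4) = (0.1977)^(1/4) = 0.6668.

0.67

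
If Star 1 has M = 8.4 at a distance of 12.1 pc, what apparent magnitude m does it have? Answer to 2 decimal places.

8.81

m = M + 5 log₁₀(d/10 pc) = 8.4 + 5 log₁₀(12.1/10)
  = 8.4 + 5 × 0.083 = 8.4 + 0.41 = 8.81.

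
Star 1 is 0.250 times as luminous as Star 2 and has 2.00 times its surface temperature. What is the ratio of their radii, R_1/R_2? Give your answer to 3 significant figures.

L ∝ R²T⁴ gives R ∝ √L / T², so
R_1/R_2 = √(0.250) / (2.00)² = 0.5000 / 4.000 = 0.1250.

0.125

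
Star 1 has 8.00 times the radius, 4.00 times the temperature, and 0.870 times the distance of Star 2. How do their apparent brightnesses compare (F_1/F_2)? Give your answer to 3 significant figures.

L_1/L_2 = (R_1/R_2)²(T_1/T_2)⁴ = (8.00)² × (4.00)⁴ = 1.638×10^4.
F_1/F_2 = (L_1/L_2)/(d_1/d_2)² = 1.638×10^4 / (0.870)² = 2.165×10^4.

2.16×10^4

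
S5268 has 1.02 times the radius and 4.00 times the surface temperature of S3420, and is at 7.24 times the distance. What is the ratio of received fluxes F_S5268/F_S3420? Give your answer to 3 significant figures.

5.08

L_S5268/L_S3420 = (R_S5268/R_S3420)²(T_S5268/T_S3420)⁴ = (1.02)² × (4.00)⁴ = 266.3.
F_S5268/F_S3420 = (L_S5268/L_S3420)/(d_S5268/d_S3420)² = 266.3 / (7.24)² = 5.081.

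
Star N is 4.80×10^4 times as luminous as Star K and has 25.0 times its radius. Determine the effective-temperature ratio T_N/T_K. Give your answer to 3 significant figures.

L ∝ R²T⁴ gives T ∝ (L/R²)^(1/4), so
T_N/T_K = (4.80×10^4 / 25.0²)^(1/4) = (76.80)^(1/4) = 2.960.

2.96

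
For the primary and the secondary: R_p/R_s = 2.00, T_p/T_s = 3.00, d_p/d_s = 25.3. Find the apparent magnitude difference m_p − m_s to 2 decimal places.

L_p/L_s = (2.00)²(3.00)⁴ = 324.0.
F_p/F_s = (L_p/L_s)/(d_p/d_s)² = 324.0/640.1 = 0.5062.
m_p − m_s = −2.5 log₁₀(0.5062) = 0.74.

0.74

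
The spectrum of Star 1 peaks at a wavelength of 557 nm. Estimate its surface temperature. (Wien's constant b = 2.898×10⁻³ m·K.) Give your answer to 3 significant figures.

5.20×10^3 K

T = b/λ_max = 2.898×10⁻³ / (557×10⁻⁹) = 5203 K.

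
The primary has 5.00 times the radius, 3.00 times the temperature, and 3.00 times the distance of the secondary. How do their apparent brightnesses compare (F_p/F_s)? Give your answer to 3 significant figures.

225

L_p/L_s = (R_p/R_s)²(T_p/T_s)⁴ = (5.00)² × (3.00)⁴ = 2025.
F_p/F_s = (L_p/L_s)/(d_p/d_s)² = 2025 / (3.00)² = 225.0.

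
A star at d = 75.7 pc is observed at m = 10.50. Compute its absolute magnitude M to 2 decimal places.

M = m − 5 log₁₀(d/10 pc) = 10.50 − 5 log₁₀(75.7/10)
  = 10.50 − 5 × 0.879 = 10.50 − 4.40 = 6.10.

6.10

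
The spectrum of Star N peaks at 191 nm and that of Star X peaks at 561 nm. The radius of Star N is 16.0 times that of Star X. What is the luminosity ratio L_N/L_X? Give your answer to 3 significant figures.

Wien's law gives T ∝ 1/λ_max, so T_N/T_X = λ_X/λ_N = 561/191 = 2.937.
Then L ∝ R²T⁴ gives L_N/L_X = (16.0)² × (2.937)⁴ = 256.0 × 74.42 = 1.905×10^4.

1.91×10^4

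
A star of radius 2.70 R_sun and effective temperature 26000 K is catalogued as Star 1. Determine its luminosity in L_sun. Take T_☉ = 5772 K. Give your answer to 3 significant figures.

L/L_☉ = (R/R_☉)² (T/T_☉)⁴ = (2.70)² × (26000/5772)⁴
       = 7.290 × (4.505)⁴ = 7.290 × 411.7 = 3001.

3.00×10^3 L_sun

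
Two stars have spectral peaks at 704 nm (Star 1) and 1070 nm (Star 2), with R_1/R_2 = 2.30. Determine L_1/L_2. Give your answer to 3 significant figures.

Wien's law gives T ∝ 1/λ_max, so T_1/T_2 = λ_2/λ_1 = 1070/704 = 1.520.
Then L ∝ R²T⁴ gives L_1/L_2 = (2.30)² × (1.520)⁴ = 5.290 × 5.336 = 28.23.

28.2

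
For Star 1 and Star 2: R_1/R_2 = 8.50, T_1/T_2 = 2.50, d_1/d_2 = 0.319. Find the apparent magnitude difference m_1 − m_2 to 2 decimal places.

L_1/L_2 = (8.50)²(2.50)⁴ = 2822.
F_1/F_2 = (L_1/L_2)/(d_1/d_2)² = 2822/0.1018 = 2.773×10^4.
m_1 − m_2 = −2.5 log₁₀(2.773×10^4) = -11.11.

-11.11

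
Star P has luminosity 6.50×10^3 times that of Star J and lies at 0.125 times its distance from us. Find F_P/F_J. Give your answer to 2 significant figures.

F = L/(4πd²), so F_P/F_J = (L_P/L_J) / (d_P/d_J)²
= 6.50×10^3 / (0.125)² = 6.50×10^3 / 0.01562 = 4.160×10^5.

4.2×10^5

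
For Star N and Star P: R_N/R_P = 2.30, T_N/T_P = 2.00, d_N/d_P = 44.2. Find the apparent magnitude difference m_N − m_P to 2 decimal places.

3.41

L_N/L_P = (2.30)²(2.00)⁴ = 84.64.
F_N/F_P = (L_N/L_P)/(d_N/d_P)² = 84.64/1954 = 0.04332.
m_N − m_P = −2.5 log₁₀(0.04332) = 3.41.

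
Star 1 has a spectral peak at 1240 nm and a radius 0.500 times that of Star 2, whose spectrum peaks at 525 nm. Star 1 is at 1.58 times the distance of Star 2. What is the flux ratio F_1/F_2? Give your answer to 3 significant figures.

0.00322

Wien's law: T_1/T_2 = λ_2/λ_1 = 525/1240 = 0.4234.
L_1/L_2 = (R_1/R_2)²(T_1/T_2)⁴ = (0.500)²(0.4234)⁴ = 0.008033.
F_1/F_2 = (L_1/L_2)/(d_1/d_2)² = 0.008033/(1.58)² = 0.003218.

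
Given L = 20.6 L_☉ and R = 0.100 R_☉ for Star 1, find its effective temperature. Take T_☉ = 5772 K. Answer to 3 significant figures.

3.89×10^4 K

T/T_☉ = (L/L_☉)^(1/4) / (R/R_☉)^(1/2)
T = 5772 × (20.6)^(1/4) / √(0.100) = 5772 × 2.130 / 0.3162 = 3.889×10^4 K.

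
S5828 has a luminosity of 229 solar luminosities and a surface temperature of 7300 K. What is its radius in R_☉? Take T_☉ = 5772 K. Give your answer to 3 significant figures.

R/R_☉ = √(L/L_☉) / (T/T_☉)² = √(229) / (1.265)²
       = 15.13 / 1.600 = 9.461.

9.46 R_☉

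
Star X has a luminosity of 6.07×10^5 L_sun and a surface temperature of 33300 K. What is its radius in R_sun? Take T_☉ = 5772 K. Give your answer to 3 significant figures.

R/R_☉ = √(L/L_☉) / (T/T_☉)² = √(6.07×10^5) / (5.769)²
       = 779.1 / 33.28 = 23.41.

23.4 R_sun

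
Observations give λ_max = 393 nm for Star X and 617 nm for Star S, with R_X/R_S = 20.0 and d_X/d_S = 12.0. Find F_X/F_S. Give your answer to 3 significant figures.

Wien's law: T_X/T_S = λ_S/λ_X = 617/393 = 1.570.
L_X/L_S = (R_X/R_S)²(T_X/T_S)⁴ = (20.0)²(1.570)⁴ = 2430.
F_X/F_S = (L_X/L_S)/(d_X/d_S)² = 2430/(12.0)² = 16.88.

16.9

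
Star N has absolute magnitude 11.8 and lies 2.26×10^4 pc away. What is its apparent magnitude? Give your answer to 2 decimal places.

28.57

m = M + 5 log₁₀(d/10 pc) = 11.8 + 5 log₁₀(2.26×10^4/10)
  = 11.8 + 5 × 3.354 = 11.8 + 16.77 = 28.57.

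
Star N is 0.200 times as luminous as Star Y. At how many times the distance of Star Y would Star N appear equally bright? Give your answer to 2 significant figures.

0.45

Equal flux requires L_N/d_N² = L_Y/d_Y², so d_N/d_Y = √(L_N/L_Y)
= √(0.200) = 0.4472.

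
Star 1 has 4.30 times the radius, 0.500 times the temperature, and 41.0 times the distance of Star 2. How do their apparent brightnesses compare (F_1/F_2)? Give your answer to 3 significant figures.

L_1/L_2 = (R_1/R_2)²(T_1/T_2)⁴ = (4.30)² × (0.500)⁴ = 1.156.
F_1/F_2 = (L_1/L_2)/(d_1/d_2)² = 1.156 / (41.0)² = 6.875×10^-4.

6.87×10^-4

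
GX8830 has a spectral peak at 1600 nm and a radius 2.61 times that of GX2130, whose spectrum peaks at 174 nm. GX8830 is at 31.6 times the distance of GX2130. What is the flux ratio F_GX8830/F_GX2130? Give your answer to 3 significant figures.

9.54×10^-7

Wien's law: T_GX8830/T_GX2130 = λ_GX2130/λ_GX8830 = 174/1600 = 0.1087.
L_GX8830/L_GX2130 = (R_GX8830/R_GX2130)²(T_GX8830/T_GX2130)⁴ = (2.61)²(0.1087)⁴ = 9.528×10^-4.
F_GX8830/F_GX2130 = (L_GX8830/L_GX2130)/(d_GX8830/d_GX2130)² = 9.528×10^-4/(31.6)² = 9.542×10^-7.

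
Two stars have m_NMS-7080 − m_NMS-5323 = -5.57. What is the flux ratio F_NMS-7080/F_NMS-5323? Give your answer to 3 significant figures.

F_NMS-7080/F_NMS-5323 = 10^(−(m_NMS-7080 − m_NMS-5323)/2.5) = 10^(5.57/2.5) = 10^2.228 = 169.0.

169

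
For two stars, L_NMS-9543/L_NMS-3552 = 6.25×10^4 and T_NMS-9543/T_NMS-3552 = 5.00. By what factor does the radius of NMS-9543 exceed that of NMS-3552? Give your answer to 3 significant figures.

L ∝ R²T⁴ gives R ∝ √L / T², so
R_NMS-9543/R_NMS-3552 = √(6.25×10^4) / (5.00)² = 250.0 / 25.00 = 10.00.

10.0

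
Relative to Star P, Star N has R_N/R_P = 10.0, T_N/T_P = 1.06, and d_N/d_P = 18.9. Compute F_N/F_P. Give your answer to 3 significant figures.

L_N/L_P = (R_N/R_P)²(T_N/T_P)⁴ = (10.0)² × (1.06)⁴ = 126.2.
F_N/F_P = (L_N/L_P)/(d_N/d_P)² = 126.2 / (18.9)² = 0.3534.

0.353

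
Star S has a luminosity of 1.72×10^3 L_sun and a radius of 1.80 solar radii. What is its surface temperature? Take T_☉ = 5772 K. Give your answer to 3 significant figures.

2.77×10^4 K

T/T_☉ = (L/L_☉)^(1/4) / (R/R_☉)^(1/2)
T = 5772 × (1.72×10^3)^(1/4) / √(1.80) = 5772 × 6.440 / 1.342 = 2.771×10^4 K.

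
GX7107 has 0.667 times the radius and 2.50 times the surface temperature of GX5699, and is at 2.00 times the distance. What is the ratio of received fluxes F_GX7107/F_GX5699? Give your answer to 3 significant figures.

4.34

L_GX7107/L_GX5699 = (R_GX7107/R_GX5699)²(T_GX7107/T_GX5699)⁴ = (0.667)² × (2.50)⁴ = 17.38.
F_GX7107/F_GX5699 = (L_GX7107/L_GX5699)/(d_GX7107/d_GX5699)² = 17.38 / (2.00)² = 4.345.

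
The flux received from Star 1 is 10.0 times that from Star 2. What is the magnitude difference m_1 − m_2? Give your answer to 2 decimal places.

m_1 − m_2 = −2.5 log₁₀(F_1/F_2) = −2.5 log₁₀(10.0) = −2.5 × (1.000) = -2.500.

-2.50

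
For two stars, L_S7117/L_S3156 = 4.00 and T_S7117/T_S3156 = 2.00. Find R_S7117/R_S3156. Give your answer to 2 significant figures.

L ∝ R²T⁴ gives R ∝ √L / T², so
R_S7117/R_S3156 = √(4.00) / (2.00)² = 2.000 / 4.000 = 0.5000.

0.50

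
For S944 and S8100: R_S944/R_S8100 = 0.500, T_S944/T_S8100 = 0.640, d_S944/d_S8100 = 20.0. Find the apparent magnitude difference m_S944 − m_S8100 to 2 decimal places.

L_S944/L_S8100 = (0.500)²(0.640)⁴ = 0.04194.
F_S944/F_S8100 = (L_S944/L_S8100)/(d_S944/d_S8100)² = 0.04194/400.0 = 1.049×10^-4.
m_S944 − m_S8100 = −2.5 log₁₀(1.049×10^-4) = 9.95.

9.95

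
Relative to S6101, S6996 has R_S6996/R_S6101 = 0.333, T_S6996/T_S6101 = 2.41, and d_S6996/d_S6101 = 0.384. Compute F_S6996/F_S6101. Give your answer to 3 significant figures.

25.4

L_S6996/L_S6101 = (R_S6996/R_S6101)²(T_S6996/T_S6101)⁴ = (0.333)² × (2.41)⁴ = 3.741.
F_S6996/F_S6101 = (L_S6996/L_S6101)/(d_S6996/d_S6101)² = 3.741 / (0.384)² = 25.37.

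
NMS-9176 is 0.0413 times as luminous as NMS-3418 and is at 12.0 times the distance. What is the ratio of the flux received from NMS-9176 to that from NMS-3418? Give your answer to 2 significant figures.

2.9×10^-4

F = L/(4πd²), so F_NMS-9176/F_NMS-3418 = (L_NMS-9176/L_NMS-3418) / (d_NMS-9176/d_NMS-3418)²
= 0.0413 / (12.0)² = 0.0413 / 144.0 = 2.868×10^-4.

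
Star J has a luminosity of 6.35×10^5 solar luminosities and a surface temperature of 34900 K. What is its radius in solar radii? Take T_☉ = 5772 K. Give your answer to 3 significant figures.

21.8 solar radii

R/R_☉ = √(L/L_☉) / (T/T_☉)² = √(6.35×10^5) / (6.046)²
       = 796.9 / 36.56 = 21.80.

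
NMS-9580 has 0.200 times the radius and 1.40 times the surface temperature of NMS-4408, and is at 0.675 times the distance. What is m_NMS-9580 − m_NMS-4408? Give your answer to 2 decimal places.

1.18

L_NMS-9580/L_NMS-4408 = (0.200)²(1.40)⁴ = 0.1537.
F_NMS-9580/F_NMS-4408 = (L_NMS-9580/L_NMS-4408)/(d_NMS-9580/d_NMS-4408)² = 0.1537/0.4556 = 0.3373.
m_NMS-9580 − m_NMS-4408 = −2.5 log₁₀(0.3373) = 1.18.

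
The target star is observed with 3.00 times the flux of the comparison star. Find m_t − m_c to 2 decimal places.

-1.19

m_t − m_c = −2.5 log₁₀(F_t/F_c) = −2.5 log₁₀(3.00) = −2.5 × (0.477) = -1.193.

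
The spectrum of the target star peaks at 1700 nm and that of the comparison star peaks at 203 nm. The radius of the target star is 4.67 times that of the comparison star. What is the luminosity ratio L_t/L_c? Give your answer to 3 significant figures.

Wien's law gives T ∝ 1/λ_max, so T_t/T_c = λ_c/λ_t = 203/1700 = 0.1194.
Then L ∝ R²T⁴ gives L_t/L_c = (4.67)² × (0.1194)⁴ = 21.81 × 2.033×10^-4 = 0.004434.

0.00443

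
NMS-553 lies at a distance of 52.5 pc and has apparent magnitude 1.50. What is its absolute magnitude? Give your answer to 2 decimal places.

M = m − 5 log₁₀(d/10 pc) = 1.50 − 5 log₁₀(52.5/10)
  = 1.50 − 5 × 0.720 = 1.50 − 3.60 = -2.10.

-2.10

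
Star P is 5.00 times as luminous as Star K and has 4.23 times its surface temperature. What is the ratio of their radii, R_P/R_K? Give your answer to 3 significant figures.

L ∝ R²T⁴ gives R ∝ √L / T², so
R_P/R_K = √(5.00) / (4.23)² = 2.236 / 17.89 = 0.1250.

0.125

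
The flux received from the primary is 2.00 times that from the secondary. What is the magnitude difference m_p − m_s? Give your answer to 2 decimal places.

-0.75

m_p − m_s = −2.5 log₁₀(F_p/F_s) = −2.5 log₁₀(2.00) = −2.5 × (0.301) = -0.753.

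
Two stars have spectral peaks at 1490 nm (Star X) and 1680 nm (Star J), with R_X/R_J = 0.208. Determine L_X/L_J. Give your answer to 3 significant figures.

Wien's law gives T ∝ 1/λ_max, so T_X/T_J = λ_J/λ_X = 1680/1490 = 1.128.
Then L ∝ R²T⁴ gives L_X/L_J = (0.208)² × (1.128)⁴ = 0.04326 × 1.616 = 0.06992.

0.0699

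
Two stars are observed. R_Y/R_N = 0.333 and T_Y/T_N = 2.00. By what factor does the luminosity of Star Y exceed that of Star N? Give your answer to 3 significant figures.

1.77

From the Stefan–Boltzmann law, L ∝ R²T⁴, so
L_Y/L_N = (R_Y/R_N)² (T_Y/T_N)⁴ = (0.333)² × (2.00)⁴ = 0.1109 × 16.00 = 1.774.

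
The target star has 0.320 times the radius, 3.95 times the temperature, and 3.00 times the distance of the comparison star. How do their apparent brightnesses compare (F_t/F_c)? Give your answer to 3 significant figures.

2.77

L_t/L_c = (R_t/R_c)²(T_t/T_c)⁴ = (0.320)² × (3.95)⁴ = 24.93.
F_t/F_c = (L_t/L_c)/(d_t/d_c)² = 24.93 / (3.00)² = 2.770.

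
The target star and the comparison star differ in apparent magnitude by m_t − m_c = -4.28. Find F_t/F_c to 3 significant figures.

51.5

F_t/F_c = 10^(−(m_t − m_c)/2.5) = 10^(4.28/2.5) = 10^1.712 = 51.52.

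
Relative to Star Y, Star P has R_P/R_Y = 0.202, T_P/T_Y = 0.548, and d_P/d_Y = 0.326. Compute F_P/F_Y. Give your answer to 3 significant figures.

L_P/L_Y = (R_P/R_Y)²(T_P/T_Y)⁴ = (0.202)² × (0.548)⁴ = 0.003680.
F_P/F_Y = (L_P/L_Y)/(d_P/d_Y)² = 0.003680 / (0.326)² = 0.03462.

0.0346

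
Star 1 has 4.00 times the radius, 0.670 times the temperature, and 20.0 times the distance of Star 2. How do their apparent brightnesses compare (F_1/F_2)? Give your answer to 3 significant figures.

0.00806

L_1/L_2 = (R_1/R_2)²(T_1/T_2)⁴ = (4.00)² × (0.670)⁴ = 3.224.
F_1/F_2 = (L_1/L_2)/(d_1/d_2)² = 3.224 / (20.0)² = 0.008060.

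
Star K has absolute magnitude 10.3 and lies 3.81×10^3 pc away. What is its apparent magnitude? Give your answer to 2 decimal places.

m = M + 5 log₁₀(d/10 pc) = 10.3 + 5 log₁₀(3.81×10^3/10)
  = 10.3 + 5 × 2.581 = 10.3 + 12.90 = 23.20.

23.20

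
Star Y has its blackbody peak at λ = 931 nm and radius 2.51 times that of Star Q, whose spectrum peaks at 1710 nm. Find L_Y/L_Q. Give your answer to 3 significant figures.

71.7

Wien's law gives T ∝ 1/λ_max, so T_Y/T_Q = λ_Q/λ_Y = 1710/931 = 1.837.
Then L ∝ R²T⁴ gives L_Y/L_Q = (2.51)² × (1.837)⁴ = 6.300 × 11.38 = 71.70.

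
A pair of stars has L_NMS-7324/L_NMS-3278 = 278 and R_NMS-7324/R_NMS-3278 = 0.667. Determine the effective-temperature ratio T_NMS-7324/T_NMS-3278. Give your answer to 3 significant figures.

5.00

L ∝ R²T⁴ gives T ∝ (L/R²)^(1/4), so
T_NMS-7324/T_NMS-3278 = (278 / 0.667²)^(1/4) = (624.9)^(1/4) = 5.000.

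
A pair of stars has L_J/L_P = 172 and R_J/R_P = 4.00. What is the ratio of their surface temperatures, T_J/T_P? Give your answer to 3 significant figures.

L ∝ R²T⁴ gives T ∝ (L/R²)^(1/4), so
T_J/T_P = (172 / 4.00²)^(1/4) = (10.75)^(1/4) = 1.811.

1.81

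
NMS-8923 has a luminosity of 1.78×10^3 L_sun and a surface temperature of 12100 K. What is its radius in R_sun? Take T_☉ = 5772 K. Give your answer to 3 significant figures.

R/R_☉ = √(L/L_☉) / (T/T_☉)² = √(1.78×10^3) / (2.096)²
       = 42.19 / 4.395 = 9.600.

9.60 R_sun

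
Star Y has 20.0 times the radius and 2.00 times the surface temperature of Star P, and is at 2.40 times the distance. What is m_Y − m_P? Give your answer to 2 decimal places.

L_Y/L_P = (20.0)²(2.00)⁴ = 6400.
F_Y/F_P = (L_Y/L_P)/(d_Y/d_P)² = 6400/5.760 = 1111.
m_Y − m_P = −2.5 log₁₀(1111) = -7.61.

-7.61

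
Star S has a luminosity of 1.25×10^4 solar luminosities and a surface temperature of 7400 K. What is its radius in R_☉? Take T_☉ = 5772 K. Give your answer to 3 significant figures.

R/R_☉ = √(L/L_☉) / (T/T_☉)² = √(1.25×10^4) / (1.282)²
       = 111.8 / 1.644 = 68.02.

68.0 R_☉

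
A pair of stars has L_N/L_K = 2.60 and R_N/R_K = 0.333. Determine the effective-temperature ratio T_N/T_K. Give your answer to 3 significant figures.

2.20

L ∝ R²T⁴ gives T ∝ (L/R²)^(1/4), so
T_N/T_K = (2.60 / 0.333²)^(1/4) = (23.45)^(1/4) = 2.200.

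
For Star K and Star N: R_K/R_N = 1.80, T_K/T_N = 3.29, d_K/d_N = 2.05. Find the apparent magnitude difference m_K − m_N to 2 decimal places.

-4.89

L_K/L_N = (1.80)²(3.29)⁴ = 379.6.
F_K/F_N = (L_K/L_N)/(d_K/d_N)² = 379.6/4.202 = 90.33.
m_K − m_N = −2.5 log₁₀(90.33) = -4.89.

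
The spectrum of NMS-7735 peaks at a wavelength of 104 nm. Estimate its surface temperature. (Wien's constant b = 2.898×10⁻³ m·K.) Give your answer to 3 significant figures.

T = b/λ_max = 2.898×10⁻³ / (104×10⁻⁹) = 2.787×10^4 K.

2.79×10^4 K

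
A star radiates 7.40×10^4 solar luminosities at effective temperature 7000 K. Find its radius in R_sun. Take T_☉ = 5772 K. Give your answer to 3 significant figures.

R/R_☉ = √(L/L_☉) / (T/T_☉)² = √(7.40×10^4) / (1.213)²
       = 272.0 / 1.471 = 185.0.

185 R_sun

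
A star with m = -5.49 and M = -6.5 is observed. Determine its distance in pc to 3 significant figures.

15.9 pc

m − M = 5 log₁₀(d/10 pc)
-5.49 − (-6.5) = 1.01 = 5 log₁₀(d/10)
d = 10 × 10^(1.01/5) = 10 × 10^0.202 = 15.92 pc.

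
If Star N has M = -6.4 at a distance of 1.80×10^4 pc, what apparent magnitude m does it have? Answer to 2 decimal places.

m = M + 5 log₁₀(d/10 pc) = -6.4 + 5 log₁₀(1.80×10^4/10)
  = -6.4 + 5 × 3.255 = -6.4 + 16.28 = 9.88.

9.88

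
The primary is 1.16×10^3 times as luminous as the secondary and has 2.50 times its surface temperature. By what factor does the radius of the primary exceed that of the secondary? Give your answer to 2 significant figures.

L ∝ R²T⁴ gives R ∝ √L / T², so
R_p/R_s = √(1.16×10^3) / (2.50)² = 34.06 / 6.250 = 5.449.

5.4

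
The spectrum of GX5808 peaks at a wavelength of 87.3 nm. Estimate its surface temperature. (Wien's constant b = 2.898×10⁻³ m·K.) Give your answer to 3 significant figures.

T = b/λ_max = 2.898×10⁻³ / (87.3×10⁻⁹) = 3.320×10^4 K.

3.32×10^4 K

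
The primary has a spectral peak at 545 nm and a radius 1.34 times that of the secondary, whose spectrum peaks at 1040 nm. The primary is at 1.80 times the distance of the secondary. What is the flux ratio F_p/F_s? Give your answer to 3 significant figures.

7.35

Wien's law: T_p/T_s = λ_s/λ_p = 1040/545 = 1.908.
L_p/L_s = (R_p/R_s)²(T_p/T_s)⁴ = (1.34)²(1.908)⁴ = 23.81.
F_p/F_s = (L_p/L_s)/(d_p/d_s)² = 23.81/(1.80)² = 7.349.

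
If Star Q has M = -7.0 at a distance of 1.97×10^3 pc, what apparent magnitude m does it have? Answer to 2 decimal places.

4.47

m = M + 5 log₁₀(d/10 pc) = -7.0 + 5 log₁₀(1.97×10^3/10)
  = -7.0 + 5 × 2.294 = -7.0 + 11.47 = 4.47.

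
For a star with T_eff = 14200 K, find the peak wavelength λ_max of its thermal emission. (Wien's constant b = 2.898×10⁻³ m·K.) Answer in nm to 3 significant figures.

λ_max = b/T = 2.898×10⁻³ / 14200 = 2.04×10^-7 m = 204.1 nm.

204 nm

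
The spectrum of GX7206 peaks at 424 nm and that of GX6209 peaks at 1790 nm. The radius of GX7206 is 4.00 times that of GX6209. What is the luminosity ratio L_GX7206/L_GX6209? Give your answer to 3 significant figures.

Wien's law gives T ∝ 1/λ_max, so T_GX7206/T_GX6209 = λ_GX6209/λ_GX7206 = 1790/424 = 4.222.
Then L ∝ R²T⁴ gives L_GX7206/L_GX6209 = (4.00)² × (4.222)⁴ = 16.00 × 317.6 = 5082.

5.08×10^3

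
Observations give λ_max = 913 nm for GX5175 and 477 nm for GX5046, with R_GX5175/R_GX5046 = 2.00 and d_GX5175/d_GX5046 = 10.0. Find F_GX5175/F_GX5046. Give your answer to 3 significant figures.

Wien's law: T_GX5175/T_GX5046 = λ_GX5046/λ_GX5175 = 477/913 = 0.5225.
L_GX5175/L_GX5046 = (R_GX5175/R_GX5046)²(T_GX5175/T_GX5046)⁴ = (2.00)²(0.5225)⁴ = 0.2980.
F_GX5175/F_GX5046 = (L_GX5175/L_GX5046)/(d_GX5175/d_GX5046)² = 0.2980/(10.0)² = 0.002980.

0.00298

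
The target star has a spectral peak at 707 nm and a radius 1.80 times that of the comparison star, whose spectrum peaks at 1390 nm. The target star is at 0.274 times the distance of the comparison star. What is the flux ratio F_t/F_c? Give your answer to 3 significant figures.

645

Wien's law: T_t/T_c = λ_c/λ_t = 1390/707 = 1.966.
L_t/L_c = (R_t/R_c)²(T_t/T_c)⁴ = (1.80)²(1.966)⁴ = 48.41.
F_t/F_c = (L_t/L_c)/(d_t/d_c)² = 48.41/(0.274)² = 644.8.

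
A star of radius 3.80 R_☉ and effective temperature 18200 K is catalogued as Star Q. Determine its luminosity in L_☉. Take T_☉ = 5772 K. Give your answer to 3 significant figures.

1.43×10^3 L_☉

L/L_☉ = (R/R_☉)² (T/T_☉)⁴ = (3.80)² × (18200/5772)⁴
       = 14.44 × (3.153)⁴ = 14.44 × 98.85 = 1427.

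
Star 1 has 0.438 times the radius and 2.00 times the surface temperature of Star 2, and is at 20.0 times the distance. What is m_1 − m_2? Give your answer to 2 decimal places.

5.29

L_1/L_2 = (0.438)²(2.00)⁴ = 3.070.
F_1/F_2 = (L_1/L_2)/(d_1/d_2)² = 3.070/400.0 = 0.007674.
m_1 − m_2 = −2.5 log₁₀(0.007674) = 5.29.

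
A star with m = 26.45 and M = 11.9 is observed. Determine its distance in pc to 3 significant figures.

8.13×10^3 pc

m − M = 5 log₁₀(d/10 pc)
26.45 − (11.9) = 14.55 = 5 log₁₀(d/10)
d = 10 × 10^(14.55/5) = 10 × 10^2.910 = 8128 pc.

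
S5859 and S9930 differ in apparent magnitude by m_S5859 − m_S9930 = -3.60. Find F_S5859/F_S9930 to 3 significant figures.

27.5

F_S5859/F_S9930 = 10^(−(m_S5859 − m_S9930)/2.5) = 10^(3.60/2.5) = 10^1.440 = 27.54.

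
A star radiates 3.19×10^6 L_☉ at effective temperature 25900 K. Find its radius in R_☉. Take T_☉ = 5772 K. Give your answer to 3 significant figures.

88.7 R_☉

R/R_☉ = √(L/L_☉) / (T/T_☉)² = √(3.19×10^6) / (4.487)²
       = 1786 / 20.13 = 88.71.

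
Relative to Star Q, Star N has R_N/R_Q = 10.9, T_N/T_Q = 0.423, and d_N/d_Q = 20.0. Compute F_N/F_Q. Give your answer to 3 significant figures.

0.00951

L_N/L_Q = (R_N/R_Q)²(T_N/T_Q)⁴ = (10.9)² × (0.423)⁴ = 3.804.
F_N/F_Q = (L_N/L_Q)/(d_N/d_Q)² = 3.804 / (20.0)² = 0.009509.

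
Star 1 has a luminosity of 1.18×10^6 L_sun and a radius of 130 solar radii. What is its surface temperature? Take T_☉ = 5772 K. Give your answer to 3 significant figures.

1.67×10^4 K

T/T_☉ = (L/L_☉)^(1/4) / (R/R_☉)^(1/2)
T = 5772 × (1.18×10^6)^(1/4) / √(130) = 5772 × 32.96 / 11.40 = 1.668×10^4 K.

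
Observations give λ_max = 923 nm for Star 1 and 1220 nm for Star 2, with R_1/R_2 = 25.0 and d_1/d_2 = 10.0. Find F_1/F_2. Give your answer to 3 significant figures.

19.1

Wien's law: T_1/T_2 = λ_2/λ_1 = 1220/923 = 1.322.
L_1/L_2 = (R_1/R_2)²(T_1/T_2)⁴ = (25.0)²(1.322)⁴ = 1908.
F_1/F_2 = (L_1/L_2)/(d_1/d_2)² = 1908/(10.0)² = 19.08.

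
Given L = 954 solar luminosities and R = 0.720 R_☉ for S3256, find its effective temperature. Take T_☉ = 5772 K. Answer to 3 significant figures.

T/T_☉ = (L/L_☉)^(1/4) / (R/R_☉)^(1/2)
T = 5772 × (954)^(1/4) / √(0.720) = 5772 × 5.558 / 0.8485 = 3.780×10^4 K.

3.78×10^4 K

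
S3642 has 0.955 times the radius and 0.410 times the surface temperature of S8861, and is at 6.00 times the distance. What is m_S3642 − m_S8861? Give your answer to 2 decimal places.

7.86

L_S3642/L_S8861 = (0.955)²(0.410)⁴ = 0.02577.
F_S3642/F_S8861 = (L_S3642/L_S8861)/(d_S3642/d_S8861)² = 0.02577/36.00 = 7.159×10^-4.
m_S3642 − m_S8861 = −2.5 log₁₀(7.159×10^-4) = 7.86.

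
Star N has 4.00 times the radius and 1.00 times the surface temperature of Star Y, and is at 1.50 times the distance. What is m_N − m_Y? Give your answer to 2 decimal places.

-2.13

L_N/L_Y = (4.00)²(1.00)⁴ = 16.00.
F_N/F_Y = (L_N/L_Y)/(d_N/d_Y)² = 16.00/2.250 = 7.111.
m_N − m_Y = −2.5 log₁₀(7.111) = -2.13.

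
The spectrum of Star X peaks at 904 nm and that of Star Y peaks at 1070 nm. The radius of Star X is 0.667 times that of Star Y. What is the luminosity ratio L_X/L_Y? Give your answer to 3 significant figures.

0.873

Wien's law gives T ∝ 1/λ_max, so T_X/T_Y = λ_Y/λ_X = 1070/904 = 1.184.
Then L ∝ R²T⁴ gives L_X/L_Y = (0.667)² × (1.184)⁴ = 0.4449 × 1.963 = 0.8732.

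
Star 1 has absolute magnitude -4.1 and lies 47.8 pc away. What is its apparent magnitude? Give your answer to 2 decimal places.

m = M + 5 log₁₀(d/10 pc) = -4.1 + 5 log₁₀(47.8/10)
  = -4.1 + 5 × 0.679 = -4.1 + 3.40 = -0.70.

-0.70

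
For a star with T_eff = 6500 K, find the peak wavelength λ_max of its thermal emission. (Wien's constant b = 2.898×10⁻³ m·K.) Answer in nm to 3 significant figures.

λ_max = b/T = 2.898×10⁻³ / 6500 = 4.46×10^-7 m = 445.8 nm.

446 nm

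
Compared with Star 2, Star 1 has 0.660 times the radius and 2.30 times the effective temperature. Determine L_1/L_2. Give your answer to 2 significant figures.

From the Stefan–Boltzmann law, L ∝ R²T⁴, so
L_1/L_2 = (R_1/R_2)² (T_1/T_2)⁴ = (0.660)² × (2.30)⁴ = 0.4356 × 27.98 = 12.19.

12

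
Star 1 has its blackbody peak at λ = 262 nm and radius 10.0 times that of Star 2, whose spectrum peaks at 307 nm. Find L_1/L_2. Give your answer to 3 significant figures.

189

Wien's law gives T ∝ 1/λ_max, so T_1/T_2 = λ_2/λ_1 = 307/262 = 1.172.
Then L ∝ R²T⁴ gives L_1/L_2 = (10.0)² × (1.172)⁴ = 100.0 × 1.885 = 188.5.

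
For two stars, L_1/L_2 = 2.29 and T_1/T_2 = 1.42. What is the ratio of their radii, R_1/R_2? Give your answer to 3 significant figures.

0.750

L ∝ R²T⁴ gives R ∝ √L / T², so
R_1/R_2 = √(2.29) / (1.42)² = 1.513 / 2.016 = 0.7505.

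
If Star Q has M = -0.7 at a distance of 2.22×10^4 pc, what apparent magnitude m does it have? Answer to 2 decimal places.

m = M + 5 log₁₀(d/10 pc) = -0.7 + 5 log₁₀(2.22×10^4/10)
  = -0.7 + 5 × 3.346 = -0.7 + 16.73 = 16.03.

16.03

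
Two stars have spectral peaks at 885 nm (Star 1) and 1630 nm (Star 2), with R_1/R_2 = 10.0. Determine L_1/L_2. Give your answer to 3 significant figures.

1.15×10^3

Wien's law gives T ∝ 1/λ_max, so T_1/T_2 = λ_2/λ_1 = 1630/885 = 1.842.
Then L ∝ R²T⁴ gives L_1/L_2 = (10.0)² × (1.842)⁴ = 100.0 × 11.51 = 1151.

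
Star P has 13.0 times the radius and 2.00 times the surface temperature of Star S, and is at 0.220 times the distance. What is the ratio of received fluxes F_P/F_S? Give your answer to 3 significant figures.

5.59×10^4

L_P/L_S = (R_P/R_S)²(T_P/T_S)⁴ = (13.0)² × (2.00)⁴ = 2704.
F_P/F_S = (L_P/L_S)/(d_P/d_S)² = 2704 / (0.220)² = 5.587×10^4.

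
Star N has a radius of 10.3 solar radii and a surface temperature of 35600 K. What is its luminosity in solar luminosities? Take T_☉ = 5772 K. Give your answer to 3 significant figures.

L/L_☉ = (R/R_☉)² (T/T_☉)⁴ = (10.3)² × (35600/5772)⁴
       = 106.1 × (6.168)⁴ = 106.1 × 1447 = 1.535×10^5.

1.54×10^5 solar luminosities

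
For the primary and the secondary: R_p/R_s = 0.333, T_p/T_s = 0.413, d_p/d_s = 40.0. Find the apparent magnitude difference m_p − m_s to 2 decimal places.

L_p/L_s = (0.333)²(0.413)⁴ = 0.003226.
F_p/F_s = (L_p/L_s)/(d_p/d_s)² = 0.003226/1600 = 2.016×10^-6.
m_p − m_s = −2.5 log₁₀(2.016×10^-6) = 14.24.

14.24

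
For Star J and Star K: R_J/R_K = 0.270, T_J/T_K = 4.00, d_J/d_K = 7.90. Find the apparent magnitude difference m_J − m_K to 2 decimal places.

1.31

L_J/L_K = (0.270)²(4.00)⁴ = 18.66.
F_J/F_K = (L_J/L_K)/(d_J/d_K)² = 18.66/62.41 = 0.2990.
m_J − m_K = −2.5 log₁₀(0.2990) = 1.31.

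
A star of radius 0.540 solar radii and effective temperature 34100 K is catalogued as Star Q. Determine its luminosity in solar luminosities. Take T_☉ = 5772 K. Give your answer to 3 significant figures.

L/L_☉ = (R/R_☉)² (T/T_☉)⁴ = (0.540)² × (34100/5772)⁴
       = 0.2916 × (5.908)⁴ = 0.2916 × 1218 = 355.2.

355 solar luminosities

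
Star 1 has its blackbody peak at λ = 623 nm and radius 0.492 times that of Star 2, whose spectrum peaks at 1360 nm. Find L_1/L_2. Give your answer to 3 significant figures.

5.50

Wien's law gives T ∝ 1/λ_max, so T_1/T_2 = λ_2/λ_1 = 1360/623 = 2.183.
Then L ∝ R²T⁴ gives L_1/L_2 = (0.492)² × (2.183)⁴ = 0.2421 × 22.71 = 5.497.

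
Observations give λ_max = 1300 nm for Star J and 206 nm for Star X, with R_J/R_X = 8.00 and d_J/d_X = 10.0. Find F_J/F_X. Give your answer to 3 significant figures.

Wien's law: T_J/T_X = λ_X/λ_J = 206/1300 = 0.1585.
L_J/L_X = (R_J/R_X)²(T_J/T_X)⁴ = (8.00)²(0.1585)⁴ = 0.04035.
F_J/F_X = (L_J/L_X)/(d_J/d_X)² = 0.04035/(10.0)² = 4.035×10^-4.

4.04×10^-4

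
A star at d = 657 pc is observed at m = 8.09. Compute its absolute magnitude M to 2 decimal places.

M = m − 5 log₁₀(d/10 pc) = 8.09 − 5 log₁₀(657/10)
  = 8.09 − 5 × 1.818 = 8.09 − 9.09 = -1.00.

-1.00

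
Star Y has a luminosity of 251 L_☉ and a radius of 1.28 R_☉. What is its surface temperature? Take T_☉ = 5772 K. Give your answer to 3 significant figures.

2.03×10^4 K

T/T_☉ = (L/L_☉)^(1/4) / (R/R_☉)^(1/2)
T = 5772 × (251)^(1/4) / √(1.28) = 5772 × 3.980 / 1.131 = 2.031×10^4 K.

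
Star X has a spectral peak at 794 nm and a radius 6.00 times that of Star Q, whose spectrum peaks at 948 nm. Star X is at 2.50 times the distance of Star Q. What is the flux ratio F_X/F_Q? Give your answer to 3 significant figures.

11.7

Wien's law: T_X/T_Q = λ_Q/λ_X = 948/794 = 1.194.
L_X/L_Q = (R_X/R_Q)²(T_X/T_Q)⁴ = (6.00)²(1.194)⁴ = 73.16.
F_X/F_Q = (L_X/L_Q)/(d_X/d_Q)² = 73.16/(2.50)² = 11.71.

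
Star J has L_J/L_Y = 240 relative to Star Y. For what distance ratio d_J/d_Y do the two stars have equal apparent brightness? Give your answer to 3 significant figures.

Equal flux requires L_J/d_J² = L_Y/d_Y², so d_J/d_Y = √(L_J/L_Y)
= √(240) = 15.49.

15.5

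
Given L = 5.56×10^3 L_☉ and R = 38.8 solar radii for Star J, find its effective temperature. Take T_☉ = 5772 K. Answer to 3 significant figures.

T/T_☉ = (L/L_☉)^(1/4) / (R/R_☉)^(1/2)
T = 5772 × (5.56×10^3)^(1/4) / √(38.8) = 5772 × 8.635 / 6.229 = 8002 K.

8.00×10^3 K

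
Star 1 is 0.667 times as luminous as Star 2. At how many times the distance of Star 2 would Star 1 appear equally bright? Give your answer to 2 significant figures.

Equal flux requires L_1/d_1² = L_2/d_2², so d_1/d_2 = √(L_1/L_2)
= √(0.667) = 0.8167.

0.82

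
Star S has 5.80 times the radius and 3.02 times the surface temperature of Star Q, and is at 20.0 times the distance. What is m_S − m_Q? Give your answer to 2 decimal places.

-2.11

L_S/L_Q = (5.80)²(3.02)⁴ = 2798.
F_S/F_Q = (L_S/L_Q)/(d_S/d_Q)² = 2798/400.0 = 6.996.
m_S − m_Q = −2.5 log₁₀(6.996) = -2.11.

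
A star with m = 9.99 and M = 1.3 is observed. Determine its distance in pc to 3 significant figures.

m − M = 5 log₁₀(d/10 pc)
9.99 − (1.3) = 8.69 = 5 log₁₀(d/10)
d = 10 × 10^(8.69/5) = 10 × 10^1.738 = 547.0 pc.

547 pc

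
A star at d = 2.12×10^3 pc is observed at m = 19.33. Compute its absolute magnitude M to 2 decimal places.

M = m − 5 log₁₀(d/10 pc) = 19.33 − 5 log₁₀(2.12×10^3/10)
  = 19.33 − 5 × 2.326 = 19.33 − 11.63 = 7.70.

7.70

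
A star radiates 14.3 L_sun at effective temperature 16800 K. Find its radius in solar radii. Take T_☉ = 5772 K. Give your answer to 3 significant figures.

R/R_☉ = √(L/L_☉) / (T/T_☉)² = √(14.3) / (2.911)²
       = 3.782 / 8.472 = 0.4464.

0.446 solar radii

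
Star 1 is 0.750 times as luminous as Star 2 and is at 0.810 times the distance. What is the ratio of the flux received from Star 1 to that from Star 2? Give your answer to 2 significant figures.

1.1

F = L/(4πd²), so F_1/F_2 = (L_1/L_2) / (d_1/d_2)²
= 0.750 / (0.810)² = 0.750 / 0.6561 = 1.143.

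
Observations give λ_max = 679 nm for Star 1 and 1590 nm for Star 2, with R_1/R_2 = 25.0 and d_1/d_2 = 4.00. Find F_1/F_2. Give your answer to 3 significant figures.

Wien's law: T_1/T_2 = λ_2/λ_1 = 1590/679 = 2.342.
L_1/L_2 = (R_1/R_2)²(T_1/T_2)⁴ = (25.0)²(2.342)⁴ = 1.879×10^4.
F_1/F_2 = (L_1/L_2)/(d_1/d_2)² = 1.879×10^4/(4.00)² = 1175.

1.17×10^3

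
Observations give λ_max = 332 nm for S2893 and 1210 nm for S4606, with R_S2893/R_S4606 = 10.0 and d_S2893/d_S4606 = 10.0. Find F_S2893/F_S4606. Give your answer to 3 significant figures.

176

Wien's law: T_S2893/T_S4606 = λ_S4606/λ_S2893 = 1210/332 = 3.645.
L_S2893/L_S4606 = (R_S2893/R_S4606)²(T_S2893/T_S4606)⁴ = (10.0)²(3.645)⁴ = 1.764×10^4.
F_S2893/F_S4606 = (L_S2893/L_S4606)/(d_S2893/d_S4606)² = 1.764×10^4/(10.0)² = 176.4.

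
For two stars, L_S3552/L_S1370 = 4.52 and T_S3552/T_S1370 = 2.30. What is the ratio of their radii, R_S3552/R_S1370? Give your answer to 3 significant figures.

0.402

L ∝ R²T⁴ gives R ∝ √L / T², so
R_S3552/R_S1370 = √(4.52) / (2.30)² = 2.126 / 5.290 = 0.4019.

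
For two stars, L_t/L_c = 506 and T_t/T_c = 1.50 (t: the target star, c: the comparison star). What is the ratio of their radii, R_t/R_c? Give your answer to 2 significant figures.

L ∝ R²T⁴ gives R ∝ √L / T², so
R_t/R_c = √(506) / (1.50)² = 22.49 / 2.250 = 9.998.

10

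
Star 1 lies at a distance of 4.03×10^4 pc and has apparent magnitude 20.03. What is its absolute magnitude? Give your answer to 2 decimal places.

M = m − 5 log₁₀(d/10 pc) = 20.03 − 5 log₁₀(4.03×10^4/10)
  = 20.03 − 5 × 3.605 = 20.03 − 18.03 = 2.00.

2.00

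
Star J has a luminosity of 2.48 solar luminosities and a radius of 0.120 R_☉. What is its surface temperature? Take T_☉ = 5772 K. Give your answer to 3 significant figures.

T/T_☉ = (L/L_☉)^(1/4) / (R/R_☉)^(1/2)
T = 5772 × (2.48)^(1/4) / √(0.120) = 5772 × 1.255 / 0.3464 = 2.091×10^4 K.

2.09×10^4 K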